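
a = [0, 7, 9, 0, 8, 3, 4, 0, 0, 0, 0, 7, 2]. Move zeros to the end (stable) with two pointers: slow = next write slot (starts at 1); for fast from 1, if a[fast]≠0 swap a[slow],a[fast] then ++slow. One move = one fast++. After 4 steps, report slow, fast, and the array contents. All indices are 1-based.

slow=3, fast=5, a=[7, 9, 0, 0, 8, 3, 4, 0, 0, 0, 0, 7, 2]

slow=1 fast=1: a[fast]=0, fast++
slow=1 fast=2: a[fast]=7≠0 swap→a[1]=7, slow++,fast++
slow=2 fast=3: a[fast]=9≠0 swap→a[2]=9, slow++,fast++
slow=3 fast=4: a[fast]=0, fast++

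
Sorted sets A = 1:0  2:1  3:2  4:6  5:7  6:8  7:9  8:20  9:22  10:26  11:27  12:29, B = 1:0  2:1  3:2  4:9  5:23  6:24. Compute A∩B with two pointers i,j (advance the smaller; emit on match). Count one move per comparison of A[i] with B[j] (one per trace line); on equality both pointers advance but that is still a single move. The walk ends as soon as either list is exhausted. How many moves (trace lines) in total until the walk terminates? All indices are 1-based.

i=1 j=1: 0==0 emit, i++,j++
i=2 j=2: 1==1 emit, i++,j++
i=3 j=3: 2==2 emit, i++,j++
i=4 j=4: 6<9, i++
i=5 j=4: 7<9, i++
i=6 j=4: 8<9, i++
i=7 j=4: 9==9 emit, i++,j++
i=8 j=5: 20<23, i++
i=9 j=5: 22<23, i++
i=10 j=5: 26>23, j++
i=10 j=6: 26>24, j++

11 moves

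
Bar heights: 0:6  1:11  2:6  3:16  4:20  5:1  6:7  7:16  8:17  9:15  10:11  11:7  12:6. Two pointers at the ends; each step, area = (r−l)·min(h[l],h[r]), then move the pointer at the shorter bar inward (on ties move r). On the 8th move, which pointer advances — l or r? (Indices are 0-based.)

l

l=0 r=12: min(6,6)*12=72 best=72 *, r--
l=0 r=11: min(6,7)*11=66 best=72, l++
l=1 r=11: min(11,7)*10=70 best=72, r--
l=1 r=10: min(11,11)*9=99 best=99 *, r--
l=1 r=9: min(11,15)*8=88 best=99, l++
l=2 r=9: min(6,15)*7=42 best=99, l++
l=3 r=9: min(16,15)*6=90 best=99, r--
l=3 r=8: min(16,17)*5=80 best=99, l++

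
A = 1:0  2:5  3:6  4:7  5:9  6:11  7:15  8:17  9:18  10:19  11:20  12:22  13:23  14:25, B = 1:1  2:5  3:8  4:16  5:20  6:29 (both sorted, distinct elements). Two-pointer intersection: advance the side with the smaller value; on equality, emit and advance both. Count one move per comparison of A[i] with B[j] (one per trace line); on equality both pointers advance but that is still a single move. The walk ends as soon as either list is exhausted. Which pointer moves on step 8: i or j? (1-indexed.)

i=1 j=1: 0<1, i++
i=2 j=1: 5>1, j++
i=2 j=2: 5==5 emit, i++,j++
i=3 j=3: 6<8, i++
i=4 j=3: 7<8, i++
i=5 j=3: 9>8, j++
i=5 j=4: 9<16, i++
i=6 j=4: 11<16, i++

i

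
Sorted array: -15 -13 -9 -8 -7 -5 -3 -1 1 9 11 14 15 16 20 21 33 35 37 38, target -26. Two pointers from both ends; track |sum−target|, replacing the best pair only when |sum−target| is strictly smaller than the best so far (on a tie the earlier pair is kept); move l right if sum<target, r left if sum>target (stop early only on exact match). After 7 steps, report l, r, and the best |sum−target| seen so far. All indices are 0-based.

[0,19] -15+38=23 d=49 * → r--
[0,18] -15+37=22 d=48 * → r--
[0,17] -15+35=20 d=46 * → r--
[0,16] -15+33=18 d=44 * → r--
[0,15] -15+21=6 d=32 * → r--
[0,14] -15+20=5 d=31 * → r--
[0,13] -15+16=1 d=27 * → r--

l=0, r=12, best |Δ|=27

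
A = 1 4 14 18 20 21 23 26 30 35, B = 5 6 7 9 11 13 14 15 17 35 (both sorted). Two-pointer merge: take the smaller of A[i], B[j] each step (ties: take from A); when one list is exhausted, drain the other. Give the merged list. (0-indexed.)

[i=0,j=0] A[i]=1<=B[j]=5 take 1 → i++
[i=1,j=0] A[i]=4<=B[j]=5 take 4 → i++
[i=2,j=0] A[i]=14>B[j]=5 take 5 → j++
[i=2,j=1] A[i]=14>B[j]=6 take 6 → j++
[i=2,j=2] A[i]=14>B[j]=7 take 7 → j++
[i=2,j=3] A[i]=14>B[j]=9 take 9 → j++
[i=2,j=4] A[i]=14>B[j]=11 take 11 → j++
[i=2,j=5] A[i]=14>B[j]=13 take 13 → j++
[i=2,j=6] A[i]=14<=B[j]=14 take 14 → i++
[i=3,j=6] A[i]=18>B[j]=14 take 14 → j++
[i=3,j=7] A[i]=18>B[j]=15 take 15 → j++
[i=3,j=8] A[i]=18>B[j]=17 take 17 → j++
[i=3,j=9] A[i]=18<=B[j]=35 take 18 → i++
[i=4,j=9] A[i]=20<=B[j]=35 take 20 → i++
[i=5,j=9] A[i]=21<=B[j]=35 take 21 → i++
[i=6,j=9] A[i]=23<=B[j]=35 take 23 → i++
[i=7,j=9] A[i]=26<=B[j]=35 take 26 → i++
[i=8,j=9] A[i]=30<=B[j]=35 take 30 → i++
[i=9,j=9] A[i]=35<=B[j]=35 take 35 → i++
[i=10,j=9] A done, take B[j]=35 → j++

[1, 4, 5, 6, 7, 9, 11, 13, 14, 14, 15, 17, 18, 20, 21, 23, 26, 30, 35, 35]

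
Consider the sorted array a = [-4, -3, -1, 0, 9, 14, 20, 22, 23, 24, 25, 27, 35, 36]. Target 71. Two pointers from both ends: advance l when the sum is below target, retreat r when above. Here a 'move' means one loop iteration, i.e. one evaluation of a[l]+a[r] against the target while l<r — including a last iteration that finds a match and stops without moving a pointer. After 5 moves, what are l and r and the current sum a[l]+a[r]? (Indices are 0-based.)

[0,13] -4+36=32 <71 → l++
[1,13] -3+36=33 <71 → l++
[2,13] -1+36=35 <71 → l++
[3,13] 0+36=36 <71 → l++
[4,13] 9+36=45 <71 → l++

l=5, r=13, sum=50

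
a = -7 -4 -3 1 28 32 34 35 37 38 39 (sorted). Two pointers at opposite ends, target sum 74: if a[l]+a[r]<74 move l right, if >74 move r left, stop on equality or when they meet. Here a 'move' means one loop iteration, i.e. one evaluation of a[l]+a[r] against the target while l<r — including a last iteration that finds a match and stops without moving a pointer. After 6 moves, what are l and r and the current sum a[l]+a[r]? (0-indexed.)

[0,10] -7+39=32 <74 → l++
[1,10] -4+39=35 <74 → l++
[2,10] -3+39=36 <74 → l++
[3,10] 1+39=40 <74 → l++
[4,10] 28+39=67 <74 → l++
[5,10] 32+39=71 <74 → l++

l=6, r=10, sum=73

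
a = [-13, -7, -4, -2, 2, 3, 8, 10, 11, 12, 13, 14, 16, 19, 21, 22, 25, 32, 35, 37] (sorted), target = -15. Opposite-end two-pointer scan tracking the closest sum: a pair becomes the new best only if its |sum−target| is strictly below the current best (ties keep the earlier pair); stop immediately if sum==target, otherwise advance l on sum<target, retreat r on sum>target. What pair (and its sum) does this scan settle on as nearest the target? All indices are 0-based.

[0,19] -13+37=24 d=39 * → r--
[0,18] -13+35=22 d=37 * → r--
[0,17] -13+32=19 d=34 * → r--
[0,16] -13+25=12 d=27 * → r--
[0,15] -13+22=9 d=24 * → r--
[0,14] -13+21=8 d=23 * → r--
[0,13] -13+19=6 d=21 * → r--
[0,12] -13+16=3 d=18 * → r--
[0,11] -13+14=1 d=16 * → r--
[0,10] -13+13=0 d=15 * → r--
[0,9] -13+12=-1 d=14 * → r--
[0,8] -13+11=-2 d=13 * → r--
[0,7] -13+10=-3 d=12 * → r--
[0,6] -13+8=-5 d=10 * → r--
[0,5] -13+3=-10 d=5 * → r--
[0,4] -13+2=-11 d=4 * → r--
[0,3] -13+-2=-15 d=0 * → stop

pair (-13, -2) with sum -15 (|Δ|=0)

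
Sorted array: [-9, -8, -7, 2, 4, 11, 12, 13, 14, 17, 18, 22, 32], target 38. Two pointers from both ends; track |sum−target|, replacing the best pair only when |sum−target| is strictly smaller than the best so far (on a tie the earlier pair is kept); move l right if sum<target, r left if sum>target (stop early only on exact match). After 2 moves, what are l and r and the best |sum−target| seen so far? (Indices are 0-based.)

[0,12] -9+32=23 d=15 * → l++
[1,12] -8+32=24 d=14 * → l++

l=2, r=12, best |Δ|=14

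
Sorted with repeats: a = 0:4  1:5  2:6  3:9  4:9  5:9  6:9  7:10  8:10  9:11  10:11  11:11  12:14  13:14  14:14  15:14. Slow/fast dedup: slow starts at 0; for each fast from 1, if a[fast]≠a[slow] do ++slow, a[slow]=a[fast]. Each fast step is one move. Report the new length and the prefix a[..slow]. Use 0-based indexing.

length 7; prefix = [4, 5, 6, 9, 10, 11, 14]

slow=0 fast=1: a[fast]=5≠a[slow]=4 write a[1]=5, slow++,fast++
slow=1 fast=2: a[fast]=6≠a[slow]=5 write a[2]=6, slow++,fast++
slow=2 fast=3: a[fast]=9≠a[slow]=6 write a[3]=9, slow++,fast++
slow=3 fast=4: a[fast]=9=a[slow] dup, fast++
slow=3 fast=5: a[fast]=9=a[slow] dup, fast++
slow=3 fast=6: a[fast]=9=a[slow] dup, fast++
slow=3 fast=7: a[fast]=10≠a[slow]=9 write a[4]=10, slow++,fast++
slow=4 fast=8: a[fast]=10=a[slow] dup, fast++
slow=4 fast=9: a[fast]=11≠a[slow]=10 write a[5]=11, slow++,fast++
slow=5 fast=10: a[fast]=11=a[slow] dup, fast++
slow=5 fast=11: a[fast]=11=a[slow] dup, fast++
slow=5 fast=12: a[fast]=14≠a[slow]=11 write a[6]=14, slow++,fast++
slow=6 fast=13: a[fast]=14=a[slow] dup, fast++
slow=6 fast=14: a[fast]=14=a[slow] dup, fast++
slow=6 fast=15: a[fast]=14=a[slow] dup, fast++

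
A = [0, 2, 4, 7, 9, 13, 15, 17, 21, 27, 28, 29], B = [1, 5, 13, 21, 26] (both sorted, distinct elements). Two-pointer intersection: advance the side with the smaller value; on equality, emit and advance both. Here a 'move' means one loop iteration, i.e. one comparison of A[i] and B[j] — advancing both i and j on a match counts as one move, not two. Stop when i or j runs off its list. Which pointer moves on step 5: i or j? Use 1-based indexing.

j

[i=1,j=1] 0<1 → i++
[i=2,j=1] 2>1 → j++
[i=2,j=2] 2<5 → i++
[i=3,j=2] 4<5 → i++
[i=4,j=2] 7>5 → j++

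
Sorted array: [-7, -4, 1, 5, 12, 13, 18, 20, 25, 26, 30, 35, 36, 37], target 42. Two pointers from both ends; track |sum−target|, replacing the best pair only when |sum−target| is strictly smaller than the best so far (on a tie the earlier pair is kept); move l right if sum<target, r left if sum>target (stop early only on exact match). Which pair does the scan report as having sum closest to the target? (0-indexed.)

pair (5, 37) with sum 42 (|Δ|=0)

l=0 r=13: -7+37=30 d=12 *, l++
l=1 r=13: -4+37=33 d=9 *, l++
l=2 r=13: 1+37=38 d=4 *, l++
l=3 r=13: 5+37=42 d=0 *, stop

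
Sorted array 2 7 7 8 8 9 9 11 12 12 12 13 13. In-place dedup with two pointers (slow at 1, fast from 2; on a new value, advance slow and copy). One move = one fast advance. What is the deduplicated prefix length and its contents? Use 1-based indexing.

slow=1 fast=2: a[fast]=7≠a[slow]=2 write a[2]=7, slow++,fast++
slow=2 fast=3: a[fast]=7=a[slow] dup, fast++
slow=2 fast=4: a[fast]=8≠a[slow]=7 write a[3]=8, slow++,fast++
slow=3 fast=5: a[fast]=8=a[slow] dup, fast++
slow=3 fast=6: a[fast]=9≠a[slow]=8 write a[4]=9, slow++,fast++
slow=4 fast=7: a[fast]=9=a[slow] dup, fast++
slow=4 fast=8: a[fast]=11≠a[slow]=9 write a[5]=11, slow++,fast++
slow=5 fast=9: a[fast]=12≠a[slow]=11 write a[6]=12, slow++,fast++
slow=6 fast=10: a[fast]=12=a[slow] dup, fast++
slow=6 fast=11: a[fast]=12=a[slow] dup, fast++
slow=6 fast=12: a[fast]=13≠a[slow]=12 write a[7]=13, slow++,fast++
slow=7 fast=13: a[fast]=13=a[slow] dup, fast++

length 7; prefix = [2, 7, 8, 9, 11, 12, 13]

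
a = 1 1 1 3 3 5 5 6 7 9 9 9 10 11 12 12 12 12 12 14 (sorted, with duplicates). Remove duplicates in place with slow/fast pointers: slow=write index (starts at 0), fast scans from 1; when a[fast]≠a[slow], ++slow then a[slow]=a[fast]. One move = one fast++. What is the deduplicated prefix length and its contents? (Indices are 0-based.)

length 10; prefix = [1, 3, 5, 6, 7, 9, 10, 11, 12, 14]

(s=0,f=1) a[fast]=1=a[slow] dup → fast++
(s=0,f=2) a[fast]=1=a[slow] dup → fast++
(s=0,f=3) a[fast]=3≠a[slow]=1 write a[1]=3 → slow++,fast++
(s=1,f=4) a[fast]=3=a[slow] dup → fast++
(s=1,f=5) a[fast]=5≠a[slow]=3 write a[2]=5 → slow++,fast++
(s=2,f=6) a[fast]=5=a[slow] dup → fast++
(s=2,f=7) a[fast]=6≠a[slow]=5 write a[3]=6 → slow++,fast++
(s=3,f=8) a[fast]=7≠a[slow]=6 write a[4]=7 → slow++,fast++
(s=4,f=9) a[fast]=9≠a[slow]=7 write a[5]=9 → slow++,fast++
(s=5,f=10) a[fast]=9=a[slow] dup → fast++
(s=5,f=11) a[fast]=9=a[slow] dup → fast++
(s=5,f=12) a[fast]=10≠a[slow]=9 write a[6]=10 → slow++,fast++
(s=6,f=13) a[fast]=11≠a[slow]=10 write a[7]=11 → slow++,fast++
(s=7,f=14) a[fast]=12≠a[slow]=11 write a[8]=12 → slow++,fast++
(s=8,f=15) a[fast]=12=a[slow] dup → fast++
(s=8,f=16) a[fast]=12=a[slow] dup → fast++
(s=8,f=17) a[fast]=12=a[slow] dup → fast++
(s=8,f=18) a[fast]=12=a[slow] dup → fast++
(s=8,f=19) a[fast]=14≠a[slow]=12 write a[9]=14 → slow++,fast++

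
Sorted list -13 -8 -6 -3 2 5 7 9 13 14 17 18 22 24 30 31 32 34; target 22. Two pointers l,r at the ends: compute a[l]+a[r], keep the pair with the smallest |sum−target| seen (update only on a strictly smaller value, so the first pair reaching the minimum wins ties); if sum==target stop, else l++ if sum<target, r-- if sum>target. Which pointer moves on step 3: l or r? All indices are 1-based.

[1,18] -13+34=21 d=1 * → l++
[2,18] -8+34=26 d=4 → r--
[2,17] -8+32=24 d=2 → r--

r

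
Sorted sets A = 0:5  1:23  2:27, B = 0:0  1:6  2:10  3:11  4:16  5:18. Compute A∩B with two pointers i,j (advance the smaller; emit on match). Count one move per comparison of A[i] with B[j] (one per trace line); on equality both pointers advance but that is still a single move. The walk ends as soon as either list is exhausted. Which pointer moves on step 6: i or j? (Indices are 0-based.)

[i=0,j=0] 5>0 → j++
[i=0,j=1] 5<6 → i++
[i=1,j=1] 23>6 → j++
[i=1,j=2] 23>10 → j++
[i=1,j=3] 23>11 → j++
[i=1,j=4] 23>16 → j++

j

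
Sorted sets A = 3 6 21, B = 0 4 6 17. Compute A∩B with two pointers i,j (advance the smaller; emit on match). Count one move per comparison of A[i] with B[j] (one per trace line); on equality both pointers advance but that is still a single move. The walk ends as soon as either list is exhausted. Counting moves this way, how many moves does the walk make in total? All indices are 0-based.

i=0 j=0: 3>0, j++
i=0 j=1: 3<4, i++
i=1 j=1: 6>4, j++
i=1 j=2: 6==6 emit, i++,j++
i=2 j=3: 21>17, j++

5 moves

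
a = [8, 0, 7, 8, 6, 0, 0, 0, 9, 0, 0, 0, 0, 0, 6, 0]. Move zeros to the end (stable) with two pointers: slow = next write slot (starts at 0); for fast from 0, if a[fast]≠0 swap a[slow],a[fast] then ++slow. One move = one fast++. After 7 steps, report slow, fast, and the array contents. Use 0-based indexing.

slow=4, fast=7, a=[8, 7, 8, 6, 0, 0, 0, 0, 9, 0, 0, 0, 0, 0, 6, 0]

(s=0,f=0) a[fast]=8≠0 swap→a[0]=8 → slow++,fast++
(s=1,f=1) a[fast]=0 → fast++
(s=1,f=2) a[fast]=7≠0 swap→a[1]=7 → slow++,fast++
(s=2,f=3) a[fast]=8≠0 swap→a[2]=8 → slow++,fast++
(s=3,f=4) a[fast]=6≠0 swap→a[3]=6 → slow++,fast++
(s=4,f=5) a[fast]=0 → fast++
(s=4,f=6) a[fast]=0 → fast++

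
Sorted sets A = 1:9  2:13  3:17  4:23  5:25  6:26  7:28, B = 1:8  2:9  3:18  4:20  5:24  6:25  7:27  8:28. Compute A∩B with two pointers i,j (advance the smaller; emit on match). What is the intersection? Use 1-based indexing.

i=1 j=1: 9>8, j++
i=1 j=2: 9==9 emit, i++,j++
i=2 j=3: 13<18, i++
i=3 j=3: 17<18, i++
i=4 j=3: 23>18, j++
i=4 j=4: 23>20, j++
i=4 j=5: 23<24, i++
i=5 j=5: 25>24, j++
i=5 j=6: 25==25 emit, i++,j++
i=6 j=7: 26<27, i++
i=7 j=7: 28>27, j++
i=7 j=8: 28==28 emit, i++,j++

intersection = [9, 25, 28]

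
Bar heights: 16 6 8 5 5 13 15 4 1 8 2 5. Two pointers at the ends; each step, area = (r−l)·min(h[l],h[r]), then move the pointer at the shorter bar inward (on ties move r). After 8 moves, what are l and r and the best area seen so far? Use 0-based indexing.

[0,11] min(16,5)*11=55 best=55 * → r--
[0,10] min(16,2)*10=20 best=55 → r--
[0,9] min(16,8)*9=72 best=72 * → r--
[0,8] min(16,1)*8=8 best=72 → r--
[0,7] min(16,4)*7=28 best=72 → r--
[0,6] min(16,15)*6=90 best=90 * → r--
[0,5] min(16,13)*5=65 best=90 → r--
[0,4] min(16,5)*4=20 best=90 → r--

l=0, r=3, best area=90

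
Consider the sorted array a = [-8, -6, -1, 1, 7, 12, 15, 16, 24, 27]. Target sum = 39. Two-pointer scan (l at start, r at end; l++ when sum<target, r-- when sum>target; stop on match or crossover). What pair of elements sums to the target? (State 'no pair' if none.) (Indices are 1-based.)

[1,10] -8+27=19 <39 → l++
[2,10] -6+27=21 <39 → l++
[3,10] -1+27=26 <39 → l++
[4,10] 1+27=28 <39 → l++
[5,10] 7+27=34 <39 → l++
[6,10] 12+27=39 → found

(12, 27)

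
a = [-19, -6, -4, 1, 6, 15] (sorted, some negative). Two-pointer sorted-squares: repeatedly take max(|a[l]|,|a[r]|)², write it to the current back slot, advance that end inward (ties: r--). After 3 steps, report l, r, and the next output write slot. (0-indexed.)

[0,5] |-19|>|15| out[5]=361 → l++
[1,5] |-6|<=|15| out[4]=225 → r--
[1,4] |-6|<=|6| out[3]=36 → r--

l=1, r=3, next write slot=2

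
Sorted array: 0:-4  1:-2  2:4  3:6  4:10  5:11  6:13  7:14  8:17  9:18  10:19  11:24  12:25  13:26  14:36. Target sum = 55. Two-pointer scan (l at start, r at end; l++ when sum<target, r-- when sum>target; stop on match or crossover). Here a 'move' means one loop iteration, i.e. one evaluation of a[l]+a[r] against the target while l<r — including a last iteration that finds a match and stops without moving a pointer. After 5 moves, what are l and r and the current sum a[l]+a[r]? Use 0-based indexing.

l=0 r=14: -4+36=32 <55, l++
l=1 r=14: -2+36=34 <55, l++
l=2 r=14: 4+36=40 <55, l++
l=3 r=14: 6+36=42 <55, l++
l=4 r=14: 10+36=46 <55, l++

l=5, r=14, sum=47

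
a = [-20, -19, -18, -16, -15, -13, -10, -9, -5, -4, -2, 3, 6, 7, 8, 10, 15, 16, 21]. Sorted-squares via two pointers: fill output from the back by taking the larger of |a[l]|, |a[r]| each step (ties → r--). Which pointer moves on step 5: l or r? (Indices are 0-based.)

r

l=0 r=18: |-20|<=|21| out[18]=441, r--
l=0 r=17: |-20|>|16| out[17]=400, l++
l=1 r=17: |-19|>|16| out[16]=361, l++
l=2 r=17: |-18|>|16| out[15]=324, l++
l=3 r=17: |-16|<=|16| out[14]=256, r--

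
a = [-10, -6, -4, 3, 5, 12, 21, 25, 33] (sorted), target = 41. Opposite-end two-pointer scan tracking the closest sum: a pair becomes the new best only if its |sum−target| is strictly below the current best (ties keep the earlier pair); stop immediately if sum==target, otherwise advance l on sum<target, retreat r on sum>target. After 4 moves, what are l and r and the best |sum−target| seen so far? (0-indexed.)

l=4, r=8, best |Δ|=5

[0,8] -10+33=23 d=18 * → l++
[1,8] -6+33=27 d=14 * → l++
[2,8] -4+33=29 d=12 * → l++
[3,8] 3+33=36 d=5 * → l++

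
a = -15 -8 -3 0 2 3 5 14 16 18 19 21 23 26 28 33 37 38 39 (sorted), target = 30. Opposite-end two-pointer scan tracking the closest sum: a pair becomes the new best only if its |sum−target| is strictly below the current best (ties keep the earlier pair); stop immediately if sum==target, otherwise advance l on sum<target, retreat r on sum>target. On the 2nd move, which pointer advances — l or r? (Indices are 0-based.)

r

[0,18] -15+39=24 d=6 * → l++
[1,18] -8+39=31 d=1 * → r--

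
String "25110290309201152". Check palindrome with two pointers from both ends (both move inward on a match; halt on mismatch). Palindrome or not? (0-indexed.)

[0,16] '2'=='2' → l++,r--
[1,15] '5'=='5' → l++,r--
[2,14] '1'=='1' → l++,r--
[3,13] '1'=='1' → l++,r--
[4,12] '0'=='0' → l++,r--
[5,11] '2'=='2' → l++,r--
[6,10] '9'=='9' → l++,r--
[7,9] '0'=='0' → l++,r--

palindrome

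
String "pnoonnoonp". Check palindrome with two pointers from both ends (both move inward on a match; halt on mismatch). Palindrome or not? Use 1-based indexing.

l=1 r=10: 'p'=='p', l++,r--
l=2 r=9: 'n'=='n', l++,r--
l=3 r=8: 'o'=='o', l++,r--
l=4 r=7: 'o'=='o', l++,r--
l=5 r=6: 'n'=='n', l++,r--

palindrome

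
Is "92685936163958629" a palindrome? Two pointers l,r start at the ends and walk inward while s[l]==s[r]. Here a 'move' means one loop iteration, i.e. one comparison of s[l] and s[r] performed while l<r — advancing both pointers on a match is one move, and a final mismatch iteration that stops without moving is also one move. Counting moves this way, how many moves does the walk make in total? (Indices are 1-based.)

8 moves

l=1 r=17: '9'=='9', l++,r--
l=2 r=16: '2'=='2', l++,r--
l=3 r=15: '6'=='6', l++,r--
l=4 r=14: '8'=='8', l++,r--
l=5 r=13: '5'=='5', l++,r--
l=6 r=12: '9'=='9', l++,r--
l=7 r=11: '3'=='3', l++,r--
l=8 r=10: '6'=='6', l++,r--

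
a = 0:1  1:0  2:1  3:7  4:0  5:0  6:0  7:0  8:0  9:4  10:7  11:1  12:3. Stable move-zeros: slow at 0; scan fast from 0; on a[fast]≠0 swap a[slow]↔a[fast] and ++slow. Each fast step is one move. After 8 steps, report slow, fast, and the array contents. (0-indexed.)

slow=3, fast=8, a=[1, 1, 7, 0, 0, 0, 0, 0, 0, 4, 7, 1, 3]

slow=0 fast=0: a[fast]=1≠0 swap→a[0]=1, slow++,fast++
slow=1 fast=1: a[fast]=0, fast++
slow=1 fast=2: a[fast]=1≠0 swap→a[1]=1, slow++,fast++
slow=2 fast=3: a[fast]=7≠0 swap→a[2]=7, slow++,fast++
slow=3 fast=4: a[fast]=0, fast++
slow=3 fast=5: a[fast]=0, fast++
slow=3 fast=6: a[fast]=0, fast++
slow=3 fast=7: a[fast]=0, fast++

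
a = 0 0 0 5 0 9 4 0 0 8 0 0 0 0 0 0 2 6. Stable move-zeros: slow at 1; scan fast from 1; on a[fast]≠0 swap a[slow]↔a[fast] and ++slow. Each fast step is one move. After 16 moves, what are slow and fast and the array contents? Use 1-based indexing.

slow=5, fast=17, a=[5, 9, 4, 8, 0, 0, 0, 0, 0, 0, 0, 0, 0, 0, 0, 0, 2, 6]

slow=1 fast=1: a[fast]=0, fast++
slow=1 fast=2: a[fast]=0, fast++
slow=1 fast=3: a[fast]=0, fast++
slow=1 fast=4: a[fast]=5≠0 swap→a[1]=5, slow++,fast++
slow=2 fast=5: a[fast]=0, fast++
slow=2 fast=6: a[fast]=9≠0 swap→a[2]=9, slow++,fast++
slow=3 fast=7: a[fast]=4≠0 swap→a[3]=4, slow++,fast++
slow=4 fast=8: a[fast]=0, fast++
slow=4 fast=9: a[fast]=0, fast++
slow=4 fast=10: a[fast]=8≠0 swap→a[4]=8, slow++,fast++
slow=5 fast=11: a[fast]=0, fast++
slow=5 fast=12: a[fast]=0, fast++
slow=5 fast=13: a[fast]=0, fast++
slow=5 fast=14: a[fast]=0, fast++
slow=5 fast=15: a[fast]=0, fast++
slow=5 fast=16: a[fast]=0, fast++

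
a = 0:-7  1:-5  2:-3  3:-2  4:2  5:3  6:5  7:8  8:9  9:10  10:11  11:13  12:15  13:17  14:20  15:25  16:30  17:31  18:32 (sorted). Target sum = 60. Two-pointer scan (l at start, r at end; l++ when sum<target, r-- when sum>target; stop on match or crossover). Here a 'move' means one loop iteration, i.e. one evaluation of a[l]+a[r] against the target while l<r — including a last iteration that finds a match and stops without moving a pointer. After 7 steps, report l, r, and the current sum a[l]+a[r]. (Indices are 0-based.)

[0,18] -7+32=25 <60 → l++
[1,18] -5+32=27 <60 → l++
[2,18] -3+32=29 <60 → l++
[3,18] -2+32=30 <60 → l++
[4,18] 2+32=34 <60 → l++
[5,18] 3+32=35 <60 → l++
[6,18] 5+32=37 <60 → l++

l=7, r=18, sum=40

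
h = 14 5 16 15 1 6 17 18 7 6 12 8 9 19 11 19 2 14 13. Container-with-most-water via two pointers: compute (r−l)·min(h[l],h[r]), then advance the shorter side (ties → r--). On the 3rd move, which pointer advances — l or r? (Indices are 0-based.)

l=0 r=18: min(14,13)*18=234 best=234 *, r--
l=0 r=17: min(14,14)*17=238 best=238 *, r--
l=0 r=16: min(14,2)*16=32 best=238, r--

r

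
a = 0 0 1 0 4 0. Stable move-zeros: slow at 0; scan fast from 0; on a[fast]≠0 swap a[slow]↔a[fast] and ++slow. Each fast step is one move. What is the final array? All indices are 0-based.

[1, 4, 0, 0, 0, 0]

slow=0 fast=0: a[fast]=0, fast++
slow=0 fast=1: a[fast]=0, fast++
slow=0 fast=2: a[fast]=1≠0 swap→a[0]=1, slow++,fast++
slow=1 fast=3: a[fast]=0, fast++
slow=1 fast=4: a[fast]=4≠0 swap→a[1]=4, slow++,fast++
slow=2 fast=5: a[fast]=0, fast++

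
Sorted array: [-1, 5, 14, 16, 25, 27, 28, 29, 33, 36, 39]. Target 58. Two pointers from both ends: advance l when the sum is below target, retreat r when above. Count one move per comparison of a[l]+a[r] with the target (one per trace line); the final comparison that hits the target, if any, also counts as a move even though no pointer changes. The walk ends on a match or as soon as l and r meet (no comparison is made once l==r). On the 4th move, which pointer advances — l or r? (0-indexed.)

[0,10] -1+39=38 <58 → l++
[1,10] 5+39=44 <58 → l++
[2,10] 14+39=53 <58 → l++
[3,10] 16+39=55 <58 → l++

l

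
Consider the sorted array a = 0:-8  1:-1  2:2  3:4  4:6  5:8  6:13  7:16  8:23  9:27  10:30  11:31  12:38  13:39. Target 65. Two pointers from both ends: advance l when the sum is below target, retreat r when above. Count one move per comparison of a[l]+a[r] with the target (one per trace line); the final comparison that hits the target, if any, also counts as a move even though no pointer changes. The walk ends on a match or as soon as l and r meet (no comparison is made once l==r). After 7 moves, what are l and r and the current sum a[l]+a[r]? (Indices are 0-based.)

[0,13] -8+39=31 <65 → l++
[1,13] -1+39=38 <65 → l++
[2,13] 2+39=41 <65 → l++
[3,13] 4+39=43 <65 → l++
[4,13] 6+39=45 <65 → l++
[5,13] 8+39=47 <65 → l++
[6,13] 13+39=52 <65 → l++

l=7, r=13, sum=55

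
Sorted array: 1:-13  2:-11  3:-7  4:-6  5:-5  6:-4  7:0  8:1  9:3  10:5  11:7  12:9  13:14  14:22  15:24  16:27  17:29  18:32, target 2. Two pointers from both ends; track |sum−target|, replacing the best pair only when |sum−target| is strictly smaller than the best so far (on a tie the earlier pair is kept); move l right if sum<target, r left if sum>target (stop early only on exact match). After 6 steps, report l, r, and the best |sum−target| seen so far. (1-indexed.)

[1,18] -13+32=19 d=17 * → r--
[1,17] -13+29=16 d=14 * → r--
[1,16] -13+27=14 d=12 * → r--
[1,15] -13+24=11 d=9 * → r--
[1,14] -13+22=9 d=7 * → r--
[1,13] -13+14=1 d=1 * → l++

l=2, r=13, best |Δ|=1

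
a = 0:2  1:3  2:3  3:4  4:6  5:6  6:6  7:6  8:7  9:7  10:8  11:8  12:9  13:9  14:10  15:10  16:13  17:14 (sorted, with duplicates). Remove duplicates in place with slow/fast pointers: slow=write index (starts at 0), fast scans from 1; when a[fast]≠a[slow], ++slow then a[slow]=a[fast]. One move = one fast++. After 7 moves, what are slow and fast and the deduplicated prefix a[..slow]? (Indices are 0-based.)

(s=0,f=1) a[fast]=3≠a[slow]=2 write a[1]=3 → slow++,fast++
(s=1,f=2) a[fast]=3=a[slow] dup → fast++
(s=1,f=3) a[fast]=4≠a[slow]=3 write a[2]=4 → slow++,fast++
(s=2,f=4) a[fast]=6≠a[slow]=4 write a[3]=6 → slow++,fast++
(s=3,f=5) a[fast]=6=a[slow] dup → fast++
(s=3,f=6) a[fast]=6=a[slow] dup → fast++
(s=3,f=7) a[fast]=6=a[slow] dup → fast++

slow=3, fast=8, prefix=[2, 3, 4, 6]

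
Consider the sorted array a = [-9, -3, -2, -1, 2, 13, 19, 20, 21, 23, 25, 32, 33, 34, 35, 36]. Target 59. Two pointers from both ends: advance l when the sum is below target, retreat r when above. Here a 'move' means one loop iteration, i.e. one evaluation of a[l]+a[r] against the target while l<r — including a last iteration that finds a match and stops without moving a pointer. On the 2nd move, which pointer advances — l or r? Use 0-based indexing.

l

[0,15] -9+36=27 <59 → l++
[1,15] -3+36=33 <59 → l++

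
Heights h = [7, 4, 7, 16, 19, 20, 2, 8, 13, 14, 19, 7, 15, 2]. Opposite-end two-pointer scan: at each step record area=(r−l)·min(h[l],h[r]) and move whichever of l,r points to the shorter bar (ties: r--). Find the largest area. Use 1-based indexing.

l=1 r=14: min(7,2)*13=26 best=26 *, r--
l=1 r=13: min(7,15)*12=84 best=84 *, l++
l=2 r=13: min(4,15)*11=44 best=84, l++
l=3 r=13: min(7,15)*10=70 best=84, l++
l=4 r=13: min(16,15)*9=135 best=135 *, r--
l=4 r=12: min(16,7)*8=56 best=135, r--
l=4 r=11: min(16,19)*7=112 best=135, l++
l=5 r=11: min(19,19)*6=114 best=135, r--
l=5 r=10: min(19,14)*5=70 best=135, r--
l=5 r=9: min(19,13)*4=52 best=135, r--
l=5 r=8: min(19,8)*3=24 best=135, r--
l=5 r=7: min(19,2)*2=4 best=135, r--
l=5 r=6: min(19,20)*1=19 best=135, l++

max area = 135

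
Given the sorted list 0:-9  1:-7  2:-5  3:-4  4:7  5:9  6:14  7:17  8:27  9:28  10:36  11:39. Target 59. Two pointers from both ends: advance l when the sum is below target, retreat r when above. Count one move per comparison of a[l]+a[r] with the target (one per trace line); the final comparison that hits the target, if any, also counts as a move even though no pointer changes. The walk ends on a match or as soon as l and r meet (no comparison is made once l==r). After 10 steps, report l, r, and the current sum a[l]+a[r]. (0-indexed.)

[0,11] -9+39=30 <59 → l++
[1,11] -7+39=32 <59 → l++
[2,11] -5+39=34 <59 → l++
[3,11] -4+39=35 <59 → l++
[4,11] 7+39=46 <59 → l++
[5,11] 9+39=48 <59 → l++
[6,11] 14+39=53 <59 → l++
[7,11] 17+39=56 <59 → l++
[8,11] 27+39=66 >59 → r--
[8,10] 27+36=63 >59 → r--

l=8, r=9, sum=55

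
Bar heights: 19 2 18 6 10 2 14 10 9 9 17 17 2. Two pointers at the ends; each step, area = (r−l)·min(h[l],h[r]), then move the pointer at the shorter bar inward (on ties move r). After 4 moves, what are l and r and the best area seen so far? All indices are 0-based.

l=0, r=8, best area=187

l=0 r=12: min(19,2)*12=24 best=24 *, r--
l=0 r=11: min(19,17)*11=187 best=187 *, r--
l=0 r=10: min(19,17)*10=170 best=187, r--
l=0 r=9: min(19,9)*9=81 best=187, r--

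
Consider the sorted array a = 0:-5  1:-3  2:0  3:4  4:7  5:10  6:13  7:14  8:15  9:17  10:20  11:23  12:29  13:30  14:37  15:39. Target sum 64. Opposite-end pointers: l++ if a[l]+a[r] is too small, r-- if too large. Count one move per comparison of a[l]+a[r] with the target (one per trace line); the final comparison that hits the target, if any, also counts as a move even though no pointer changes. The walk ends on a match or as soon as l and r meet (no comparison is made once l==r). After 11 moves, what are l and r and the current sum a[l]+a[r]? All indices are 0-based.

l=0 r=15: -5+39=34 <64, l++
l=1 r=15: -3+39=36 <64, l++
l=2 r=15: 0+39=39 <64, l++
l=3 r=15: 4+39=43 <64, l++
l=4 r=15: 7+39=46 <64, l++
l=5 r=15: 10+39=49 <64, l++
l=6 r=15: 13+39=52 <64, l++
l=7 r=15: 14+39=53 <64, l++
l=8 r=15: 15+39=54 <64, l++
l=9 r=15: 17+39=56 <64, l++
l=10 r=15: 20+39=59 <64, l++

l=11, r=15, sum=62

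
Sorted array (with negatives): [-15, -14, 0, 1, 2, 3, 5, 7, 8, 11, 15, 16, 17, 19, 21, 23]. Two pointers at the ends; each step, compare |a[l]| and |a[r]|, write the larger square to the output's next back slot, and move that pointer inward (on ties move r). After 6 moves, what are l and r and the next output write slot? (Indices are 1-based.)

l=1, r=10, next write slot=10

l=1 r=16: |-15|<=|23| out[16]=529, r--
l=1 r=15: |-15|<=|21| out[15]=441, r--
l=1 r=14: |-15|<=|19| out[14]=361, r--
l=1 r=13: |-15|<=|17| out[13]=289, r--
l=1 r=12: |-15|<=|16| out[12]=256, r--
l=1 r=11: |-15|<=|15| out[11]=225, r--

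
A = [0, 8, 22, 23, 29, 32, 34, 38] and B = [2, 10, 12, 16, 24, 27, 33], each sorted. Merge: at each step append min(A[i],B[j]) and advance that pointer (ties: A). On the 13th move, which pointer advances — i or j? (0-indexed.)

i=0 j=0: A[i]=0<=B[j]=2 take 0, i++
i=1 j=0: A[i]=8>B[j]=2 take 2, j++
i=1 j=1: A[i]=8<=B[j]=10 take 8, i++
i=2 j=1: A[i]=22>B[j]=10 take 10, j++
i=2 j=2: A[i]=22>B[j]=12 take 12, j++
i=2 j=3: A[i]=22>B[j]=16 take 16, j++
i=2 j=4: A[i]=22<=B[j]=24 take 22, i++
i=3 j=4: A[i]=23<=B[j]=24 take 23, i++
i=4 j=4: A[i]=29>B[j]=24 take 24, j++
i=4 j=5: A[i]=29>B[j]=27 take 27, j++
i=4 j=6: A[i]=29<=B[j]=33 take 29, i++
i=5 j=6: A[i]=32<=B[j]=33 take 32, i++
i=6 j=6: A[i]=34>B[j]=33 take 33, j++

j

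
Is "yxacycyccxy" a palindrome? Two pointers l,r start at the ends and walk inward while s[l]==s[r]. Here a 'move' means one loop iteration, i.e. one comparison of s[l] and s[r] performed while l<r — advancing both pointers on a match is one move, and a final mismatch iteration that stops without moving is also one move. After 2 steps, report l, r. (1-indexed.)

l=3, r=9

[1,11] 'y'=='y' → l++,r--
[2,10] 'x'=='x' → l++,r--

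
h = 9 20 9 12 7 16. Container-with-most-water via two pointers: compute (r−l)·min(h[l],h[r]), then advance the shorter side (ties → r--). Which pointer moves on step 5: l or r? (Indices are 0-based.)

l=0 r=5: min(9,16)*5=45 best=45 *, l++
l=1 r=5: min(20,16)*4=64 best=64 *, r--
l=1 r=4: min(20,7)*3=21 best=64, r--
l=1 r=3: min(20,12)*2=24 best=64, r--
l=1 r=2: min(20,9)*1=9 best=64, r--

r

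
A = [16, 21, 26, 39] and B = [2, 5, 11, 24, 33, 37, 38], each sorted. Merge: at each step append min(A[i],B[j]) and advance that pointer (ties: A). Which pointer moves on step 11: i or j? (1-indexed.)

i

[i=1,j=1] A[i]=16>B[j]=2 take 2 → j++
[i=1,j=2] A[i]=16>B[j]=5 take 5 → j++
[i=1,j=3] A[i]=16>B[j]=11 take 11 → j++
[i=1,j=4] A[i]=16<=B[j]=24 take 16 → i++
[i=2,j=4] A[i]=21<=B[j]=24 take 21 → i++
[i=3,j=4] A[i]=26>B[j]=24 take 24 → j++
[i=3,j=5] A[i]=26<=B[j]=33 take 26 → i++
[i=4,j=5] A[i]=39>B[j]=33 take 33 → j++
[i=4,j=6] A[i]=39>B[j]=37 take 37 → j++
[i=4,j=7] A[i]=39>B[j]=38 take 38 → j++
[i=4,j=8] B done, take A[i]=39 → i++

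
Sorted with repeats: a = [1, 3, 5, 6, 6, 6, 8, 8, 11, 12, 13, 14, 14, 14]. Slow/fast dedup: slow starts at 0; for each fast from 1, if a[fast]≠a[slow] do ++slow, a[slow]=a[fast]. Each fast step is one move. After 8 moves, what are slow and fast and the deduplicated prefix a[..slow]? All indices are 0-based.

slow=0 fast=1: a[fast]=3≠a[slow]=1 write a[1]=3, slow++,fast++
slow=1 fast=2: a[fast]=5≠a[slow]=3 write a[2]=5, slow++,fast++
slow=2 fast=3: a[fast]=6≠a[slow]=5 write a[3]=6, slow++,fast++
slow=3 fast=4: a[fast]=6=a[slow] dup, fast++
slow=3 fast=5: a[fast]=6=a[slow] dup, fast++
slow=3 fast=6: a[fast]=8≠a[slow]=6 write a[4]=8, slow++,fast++
slow=4 fast=7: a[fast]=8=a[slow] dup, fast++
slow=4 fast=8: a[fast]=11≠a[slow]=8 write a[5]=11, slow++,fast++

slow=5, fast=9, prefix=[1, 3, 5, 6, 8, 11]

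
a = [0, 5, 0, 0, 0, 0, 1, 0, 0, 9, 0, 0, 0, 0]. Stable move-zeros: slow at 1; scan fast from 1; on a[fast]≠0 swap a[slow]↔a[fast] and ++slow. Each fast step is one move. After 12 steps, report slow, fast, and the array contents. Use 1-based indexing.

slow=4, fast=13, a=[5, 1, 9, 0, 0, 0, 0, 0, 0, 0, 0, 0, 0, 0]

(s=1,f=1) a[fast]=0 → fast++
(s=1,f=2) a[fast]=5≠0 swap→a[1]=5 → slow++,fast++
(s=2,f=3) a[fast]=0 → fast++
(s=2,f=4) a[fast]=0 → fast++
(s=2,f=5) a[fast]=0 → fast++
(s=2,f=6) a[fast]=0 → fast++
(s=2,f=7) a[fast]=1≠0 swap→a[2]=1 → slow++,fast++
(s=3,f=8) a[fast]=0 → fast++
(s=3,f=9) a[fast]=0 → fast++
(s=3,f=10) a[fast]=9≠0 swap→a[3]=9 → slow++,fast++
(s=4,f=11) a[fast]=0 → fast++
(s=4,f=12) a[fast]=0 → fast++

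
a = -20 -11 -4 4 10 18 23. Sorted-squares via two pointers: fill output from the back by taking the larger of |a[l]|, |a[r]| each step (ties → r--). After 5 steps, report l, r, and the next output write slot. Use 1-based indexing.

l=3, r=4, next write slot=2

l=1 r=7: |-20|<=|23| out[7]=529, r--
l=1 r=6: |-20|>|18| out[6]=400, l++
l=2 r=6: |-11|<=|18| out[5]=324, r--
l=2 r=5: |-11|>|10| out[4]=121, l++
l=3 r=5: |-4|<=|10| out[3]=100, r--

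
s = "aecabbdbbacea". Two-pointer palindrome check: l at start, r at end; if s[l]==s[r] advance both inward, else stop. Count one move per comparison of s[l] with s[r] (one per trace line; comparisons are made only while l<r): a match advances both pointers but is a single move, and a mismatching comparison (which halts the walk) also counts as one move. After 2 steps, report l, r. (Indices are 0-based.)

l=2, r=10

l=0 r=12: 'a'=='a', l++,r--
l=1 r=11: 'e'=='e', l++,r--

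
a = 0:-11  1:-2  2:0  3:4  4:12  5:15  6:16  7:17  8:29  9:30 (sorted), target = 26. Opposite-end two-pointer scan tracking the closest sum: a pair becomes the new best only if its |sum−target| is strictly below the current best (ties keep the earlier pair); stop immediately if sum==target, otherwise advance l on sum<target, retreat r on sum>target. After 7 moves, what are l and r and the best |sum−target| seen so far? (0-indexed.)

l=0 r=9: -11+30=19 d=7 *, l++
l=1 r=9: -2+30=28 d=2 *, r--
l=1 r=8: -2+29=27 d=1 *, r--
l=1 r=7: -2+17=15 d=11, l++
l=2 r=7: 0+17=17 d=9, l++
l=3 r=7: 4+17=21 d=5, l++
l=4 r=7: 12+17=29 d=3, r--

l=4, r=6, best |Δ|=1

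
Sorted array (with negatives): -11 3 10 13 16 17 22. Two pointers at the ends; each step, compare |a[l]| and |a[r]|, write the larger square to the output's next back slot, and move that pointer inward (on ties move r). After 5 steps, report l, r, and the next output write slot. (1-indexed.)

l=2, r=3, next write slot=2

[1,7] |-11|<=|22| out[7]=484 → r--
[1,6] |-11|<=|17| out[6]=289 → r--
[1,5] |-11|<=|16| out[5]=256 → r--
[1,4] |-11|<=|13| out[4]=169 → r--
[1,3] |-11|>|10| out[3]=121 → l++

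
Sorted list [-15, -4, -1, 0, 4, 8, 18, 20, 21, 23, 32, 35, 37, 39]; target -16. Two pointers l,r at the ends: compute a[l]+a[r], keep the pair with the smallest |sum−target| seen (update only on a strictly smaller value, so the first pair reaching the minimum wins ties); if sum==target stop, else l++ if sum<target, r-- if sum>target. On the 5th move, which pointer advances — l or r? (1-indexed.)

r

[1,14] -15+39=24 d=40 * → r--
[1,13] -15+37=22 d=38 * → r--
[1,12] -15+35=20 d=36 * → r--
[1,11] -15+32=17 d=33 * → r--
[1,10] -15+23=8 d=24 * → r--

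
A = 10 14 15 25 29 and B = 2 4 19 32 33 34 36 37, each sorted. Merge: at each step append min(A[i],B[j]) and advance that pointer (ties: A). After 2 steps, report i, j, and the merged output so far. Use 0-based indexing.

i=0, j=2, merged so far=[2, 4]

i=0 j=0: A[i]=10>B[j]=2 take 2, j++
i=0 j=1: A[i]=10>B[j]=4 take 4, j++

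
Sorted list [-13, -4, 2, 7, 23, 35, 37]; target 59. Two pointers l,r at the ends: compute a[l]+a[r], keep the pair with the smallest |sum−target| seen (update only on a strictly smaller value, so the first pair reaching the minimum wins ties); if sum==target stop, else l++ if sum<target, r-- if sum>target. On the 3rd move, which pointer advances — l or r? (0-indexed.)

l

l=0 r=6: -13+37=24 d=35 *, l++
l=1 r=6: -4+37=33 d=26 *, l++
l=2 r=6: 2+37=39 d=20 *, l++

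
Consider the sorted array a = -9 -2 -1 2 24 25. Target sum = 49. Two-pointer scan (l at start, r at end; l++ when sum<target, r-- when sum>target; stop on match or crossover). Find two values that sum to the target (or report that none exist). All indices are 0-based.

[0,5] -9+25=16 <49 → l++
[1,5] -2+25=23 <49 → l++
[2,5] -1+25=24 <49 → l++
[3,5] 2+25=27 <49 → l++
[4,5] 24+25=49 → found

(24, 25)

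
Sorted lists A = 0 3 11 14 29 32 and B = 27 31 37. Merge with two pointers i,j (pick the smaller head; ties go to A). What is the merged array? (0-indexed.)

[0, 3, 11, 14, 27, 29, 31, 32, 37]

[i=0,j=0] A[i]=0<=B[j]=27 take 0 → i++
[i=1,j=0] A[i]=3<=B[j]=27 take 3 → i++
[i=2,j=0] A[i]=11<=B[j]=27 take 11 → i++
[i=3,j=0] A[i]=14<=B[j]=27 take 14 → i++
[i=4,j=0] A[i]=29>B[j]=27 take 27 → j++
[i=4,j=1] A[i]=29<=B[j]=31 take 29 → i++
[i=5,j=1] A[i]=32>B[j]=31 take 31 → j++
[i=5,j=2] A[i]=32<=B[j]=37 take 32 → i++
[i=6,j=2] A done, take B[j]=37 → j++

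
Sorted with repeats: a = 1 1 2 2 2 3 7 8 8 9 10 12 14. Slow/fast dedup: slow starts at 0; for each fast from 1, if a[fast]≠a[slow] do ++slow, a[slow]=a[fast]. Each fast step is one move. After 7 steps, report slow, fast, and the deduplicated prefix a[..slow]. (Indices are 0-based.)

(s=0,f=1) a[fast]=1=a[slow] dup → fast++
(s=0,f=2) a[fast]=2≠a[slow]=1 write a[1]=2 → slow++,fast++
(s=1,f=3) a[fast]=2=a[slow] dup → fast++
(s=1,f=4) a[fast]=2=a[slow] dup → fast++
(s=1,f=5) a[fast]=3≠a[slow]=2 write a[2]=3 → slow++,fast++
(s=2,f=6) a[fast]=7≠a[slow]=3 write a[3]=7 → slow++,fast++
(s=3,f=7) a[fast]=8≠a[slow]=7 write a[4]=8 → slow++,fast++

slow=4, fast=8, prefix=[1, 2, 3, 7, 8]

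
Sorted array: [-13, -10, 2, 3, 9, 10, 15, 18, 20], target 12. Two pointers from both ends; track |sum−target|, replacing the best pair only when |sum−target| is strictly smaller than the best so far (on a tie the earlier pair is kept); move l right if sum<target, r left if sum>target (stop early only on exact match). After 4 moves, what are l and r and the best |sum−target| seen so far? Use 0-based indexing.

l=2, r=6, best |Δ|=2

[0,8] -13+20=7 d=5 * → l++
[1,8] -10+20=10 d=2 * → l++
[2,8] 2+20=22 d=10 → r--
[2,7] 2+18=20 d=8 → r--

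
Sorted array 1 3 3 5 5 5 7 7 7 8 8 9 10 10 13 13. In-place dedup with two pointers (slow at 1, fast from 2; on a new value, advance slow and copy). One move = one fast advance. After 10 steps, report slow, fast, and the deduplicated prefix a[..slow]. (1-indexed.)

slow=5, fast=12, prefix=[1, 3, 5, 7, 8]

slow=1 fast=2: a[fast]=3≠a[slow]=1 write a[2]=3, slow++,fast++
slow=2 fast=3: a[fast]=3=a[slow] dup, fast++
slow=2 fast=4: a[fast]=5≠a[slow]=3 write a[3]=5, slow++,fast++
slow=3 fast=5: a[fast]=5=a[slow] dup, fast++
slow=3 fast=6: a[fast]=5=a[slow] dup, fast++
slow=3 fast=7: a[fast]=7≠a[slow]=5 write a[4]=7, slow++,fast++
slow=4 fast=8: a[fast]=7=a[slow] dup, fast++
slow=4 fast=9: a[fast]=7=a[slow] dup, fast++
slow=4 fast=10: a[fast]=8≠a[slow]=7 write a[5]=8, slow++,fast++
slow=5 fast=11: a[fast]=8=a[slow] dup, fast++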